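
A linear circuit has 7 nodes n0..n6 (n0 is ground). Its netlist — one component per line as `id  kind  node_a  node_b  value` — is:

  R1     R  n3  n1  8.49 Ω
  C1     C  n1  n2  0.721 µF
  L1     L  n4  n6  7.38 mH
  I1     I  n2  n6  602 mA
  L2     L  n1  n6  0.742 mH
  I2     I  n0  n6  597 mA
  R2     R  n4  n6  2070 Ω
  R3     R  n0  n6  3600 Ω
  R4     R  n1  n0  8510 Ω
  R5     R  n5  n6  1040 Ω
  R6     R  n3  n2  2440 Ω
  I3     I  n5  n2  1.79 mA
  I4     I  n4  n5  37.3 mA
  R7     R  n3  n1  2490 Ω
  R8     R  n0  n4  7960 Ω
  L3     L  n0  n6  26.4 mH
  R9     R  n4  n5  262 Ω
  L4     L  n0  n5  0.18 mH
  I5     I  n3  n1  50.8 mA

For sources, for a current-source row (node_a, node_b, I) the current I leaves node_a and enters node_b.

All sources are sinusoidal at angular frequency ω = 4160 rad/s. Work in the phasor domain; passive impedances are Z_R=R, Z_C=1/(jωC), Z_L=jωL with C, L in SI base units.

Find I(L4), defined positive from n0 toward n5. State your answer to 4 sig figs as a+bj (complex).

-0.1706-0.1981j A

Apply KCL at each of the 6 non-ground nodes and solve the resulting linear system.
Node n1: branches {R1, C1, L2, R4, R7, I5} → V_1 = 24.27+43.52j
Node n2: branches {C1, I1, R6, I3} → V_2 = -2.486+240.0j
Node n3: branches {R1, R6, R7, I5} → V_3 = 23.75+44.19j
Node n4: branches {L1, R2, I4, R8, R9} → V_4 = 29.09+40.62j
Node n5: branches {R5, I3, I4, R9, L4} → V_5 = -0.1483+0.1277j
Node n6: branches {L1, I1, L2, I2, R2, R3, R5, L3} → V_6 = 24.26+45.38j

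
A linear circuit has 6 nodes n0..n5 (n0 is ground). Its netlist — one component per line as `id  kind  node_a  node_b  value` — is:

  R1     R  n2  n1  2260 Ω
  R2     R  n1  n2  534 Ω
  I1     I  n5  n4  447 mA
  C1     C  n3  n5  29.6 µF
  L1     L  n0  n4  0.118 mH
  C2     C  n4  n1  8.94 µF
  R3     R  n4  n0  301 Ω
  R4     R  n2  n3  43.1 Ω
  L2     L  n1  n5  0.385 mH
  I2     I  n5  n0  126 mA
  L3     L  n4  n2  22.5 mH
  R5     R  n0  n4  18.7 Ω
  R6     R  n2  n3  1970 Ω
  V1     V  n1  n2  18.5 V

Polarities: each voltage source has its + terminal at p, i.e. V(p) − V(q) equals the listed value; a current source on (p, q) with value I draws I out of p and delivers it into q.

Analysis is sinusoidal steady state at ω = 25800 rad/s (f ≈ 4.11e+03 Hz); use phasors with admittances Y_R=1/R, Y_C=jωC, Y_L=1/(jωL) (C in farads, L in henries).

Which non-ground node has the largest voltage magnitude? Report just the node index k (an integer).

Element admittances at ω=25800 rad/s:
  Y(R1) = 0.0004425+0.000j S between n2,n1
  Y(R2) = 0.001873+0.000j S between n1,n2
  I1: injects 0.447 A into n4 (from n5)
  Y(C1) = 0.000+0.7637j S between n3,n5
  Y(L1) = 0.000-0.3285j S between n0,n4
  Y(C2) = 0.000+0.2307j S between n4,n1
  Y(R3) = 0.003322+0.000j S between n4,n0
  Y(R4) = 0.02320+0.000j S between n2,n3
  Y(L2) = 0.000-0.1007j S between n1,n5
  I2: injects 0.126 A into n0 (from n5)
  Y(L3) = 0.000-0.001723j S between n4,n2
  Y(R5) = 0.05348+0.000j S between n0,n4
  Y(R6) = 0.0005076+0.000j S between n2,n3
  V1: constraint V(n1)−V(n2) = 18.5
Assemble and solve the 6×6 MNA system:
  V(n1)=-0.2036+2.130j  V(n2)=-18.70+2.130j  V(n3)=-2.063-6.963j  V(n4)=-0.06440-0.3725j  V(n5)=-2.345-7.480j
  i(V1)=-0.4331+0.2477j

2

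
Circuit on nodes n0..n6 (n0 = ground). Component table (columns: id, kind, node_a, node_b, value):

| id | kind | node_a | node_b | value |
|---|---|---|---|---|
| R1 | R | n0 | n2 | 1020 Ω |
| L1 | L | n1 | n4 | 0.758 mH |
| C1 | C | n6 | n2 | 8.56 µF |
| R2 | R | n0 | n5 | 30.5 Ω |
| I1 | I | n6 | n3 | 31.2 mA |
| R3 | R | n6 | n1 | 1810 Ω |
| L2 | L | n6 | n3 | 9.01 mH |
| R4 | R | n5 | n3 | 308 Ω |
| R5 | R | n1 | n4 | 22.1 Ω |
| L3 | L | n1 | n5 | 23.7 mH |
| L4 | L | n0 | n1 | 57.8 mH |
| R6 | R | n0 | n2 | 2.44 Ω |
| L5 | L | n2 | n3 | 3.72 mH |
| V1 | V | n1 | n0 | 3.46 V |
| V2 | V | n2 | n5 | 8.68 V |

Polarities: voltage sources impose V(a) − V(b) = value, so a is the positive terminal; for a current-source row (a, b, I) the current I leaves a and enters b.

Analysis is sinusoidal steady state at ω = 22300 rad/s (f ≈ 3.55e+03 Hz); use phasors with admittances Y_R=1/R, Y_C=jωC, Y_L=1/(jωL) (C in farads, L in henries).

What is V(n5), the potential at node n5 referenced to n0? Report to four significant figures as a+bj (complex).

-8.035-0.04916j V

MNA unknowns: 6 node voltages V₁..V_6 plus 2 source currents (V1, V2)
R1: Y=0.0009804+0.000j on G[0,2]
L1: Y=0.000-0.05916j on G[1,4]
C1: Y=0.000+0.1909j on G[6,2]
R2: Y=0.03279+0.000j on G[0,5]
I1: z[6]−=0.0312, z[3]+=0.0312
R3: Y=0.0005525+0.000j on G[6,1]
L2: Y=0.000-0.004977j on G[6,3]
R4: Y=0.003247+0.000j on G[5,3]
R5: Y=0.04525+0.000j on G[1,4]
L3: Y=0.000-0.001892j on G[1,5]
L4: Y=0.000-0.0007758j on G[0,1]
R6: Y=0.4098+0.000j on G[0,2]
L5: Y=0.000-0.01205j on G[2,3]
V1: row V1−V0=3.46, i_V1 at 1,0
V2: row V2−V5=8.68, i_V2 at 2,5
solve → V1=3.460+0.000j, V2=0.6453-0.04916j, V3=0.6857+0.1653j, V4=3.460+0.000j, V5=-8.035-0.04916j, V6=0.6439+0.1046j
aux → i_V1=-0.001649+0.02449j, i_V2=-0.2918+0.01944j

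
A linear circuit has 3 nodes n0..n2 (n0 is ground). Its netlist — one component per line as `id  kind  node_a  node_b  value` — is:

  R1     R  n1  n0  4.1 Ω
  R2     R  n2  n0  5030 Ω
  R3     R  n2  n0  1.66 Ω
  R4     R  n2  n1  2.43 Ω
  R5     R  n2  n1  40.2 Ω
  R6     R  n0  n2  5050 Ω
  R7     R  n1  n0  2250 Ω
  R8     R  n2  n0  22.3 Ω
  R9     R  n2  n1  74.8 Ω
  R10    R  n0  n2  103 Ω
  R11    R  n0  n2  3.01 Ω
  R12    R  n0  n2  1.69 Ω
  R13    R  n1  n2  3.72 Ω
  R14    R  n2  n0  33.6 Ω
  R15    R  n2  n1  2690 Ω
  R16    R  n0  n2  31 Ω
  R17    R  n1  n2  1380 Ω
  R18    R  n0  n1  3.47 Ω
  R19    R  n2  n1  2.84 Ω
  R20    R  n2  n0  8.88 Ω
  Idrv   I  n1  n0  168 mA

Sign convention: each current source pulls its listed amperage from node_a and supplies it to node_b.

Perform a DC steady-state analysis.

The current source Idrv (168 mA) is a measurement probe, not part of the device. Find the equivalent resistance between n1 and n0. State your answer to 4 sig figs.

R_eq = 0.8347 Ω

Apply KCL at each of the 2 non-ground nodes and solve the resulting linear system.
Node n1: branches {R1, R4, R5, R7, R9, R13, R15, R17, R18, R19, Idrv} → V_1 = -0.1402
Node n2: branches {R2, R3, R4, R5, R6, R8, R9, R10, R11, R12, R13, R14, R15, R16, R17, R19, R20} → V_2 = -0.05315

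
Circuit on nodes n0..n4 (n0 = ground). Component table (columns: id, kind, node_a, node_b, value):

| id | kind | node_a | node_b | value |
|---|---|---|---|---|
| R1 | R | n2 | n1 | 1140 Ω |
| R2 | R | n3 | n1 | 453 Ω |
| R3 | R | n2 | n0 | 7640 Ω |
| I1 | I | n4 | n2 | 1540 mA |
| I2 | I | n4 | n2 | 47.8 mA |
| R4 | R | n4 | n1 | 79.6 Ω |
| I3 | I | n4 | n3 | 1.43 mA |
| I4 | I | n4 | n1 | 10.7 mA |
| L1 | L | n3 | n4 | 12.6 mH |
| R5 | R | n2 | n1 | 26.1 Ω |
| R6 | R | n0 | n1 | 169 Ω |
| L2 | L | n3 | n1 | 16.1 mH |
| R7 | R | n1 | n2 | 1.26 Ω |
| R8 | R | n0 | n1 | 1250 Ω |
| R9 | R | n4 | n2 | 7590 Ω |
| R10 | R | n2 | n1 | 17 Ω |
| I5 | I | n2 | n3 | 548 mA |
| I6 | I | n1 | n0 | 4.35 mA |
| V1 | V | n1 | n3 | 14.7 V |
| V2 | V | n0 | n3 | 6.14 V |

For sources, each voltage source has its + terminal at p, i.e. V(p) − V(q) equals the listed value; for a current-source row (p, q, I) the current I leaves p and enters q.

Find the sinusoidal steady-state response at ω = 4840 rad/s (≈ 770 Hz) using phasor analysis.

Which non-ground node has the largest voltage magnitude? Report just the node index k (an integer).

MNA unknowns: 4 node voltages V₁..V_4 plus 2 source currents (V1, V2)
R1: Y=0.0008772+0.000j on G[2,1]
R2: Y=0.002208+0.000j on G[3,1]
R3: Y=0.0001309+0.000j on G[2,0]
I1: z[4]−=1.54, z[2]+=1.54
I2: z[4]−=0.0478, z[2]+=0.0478
R4: Y=0.01256+0.000j on G[4,1]
I3: z[4]−=0.00143, z[3]+=0.00143
I4: z[4]−=0.0107, z[1]+=0.0107
L1: Y=0.000-0.01640j on G[3,4]
R5: Y=0.03831+0.000j on G[2,1]
R6: Y=0.005917+0.000j on G[0,1]
L2: Y=0.000-0.01283j on G[3,1]
R7: Y=0.7937+0.000j on G[1,2]
R8: Y=0.0008000+0.000j on G[0,1]
R9: Y=0.0001318+0.000j on G[4,2]
R10: Y=0.05882+0.000j on G[2,1]
I5: z[2]−=0.548, z[3]+=0.548
I6: z[1]−=0.00435, z[0]+=0.00435
V1: row V1−V3=14.7, i_V1 at 1,3
V2: row V0−V3=6.14, i_V2 at 0,3
solve → V1=8.560+0.000j, V2=9.716-0.007960j, V3=-6.140+0.000j, V4=-47.86-53.89j
aux → i_V1=0.2386-0.4954j, i_V2=0.06312-1.042e-06j

4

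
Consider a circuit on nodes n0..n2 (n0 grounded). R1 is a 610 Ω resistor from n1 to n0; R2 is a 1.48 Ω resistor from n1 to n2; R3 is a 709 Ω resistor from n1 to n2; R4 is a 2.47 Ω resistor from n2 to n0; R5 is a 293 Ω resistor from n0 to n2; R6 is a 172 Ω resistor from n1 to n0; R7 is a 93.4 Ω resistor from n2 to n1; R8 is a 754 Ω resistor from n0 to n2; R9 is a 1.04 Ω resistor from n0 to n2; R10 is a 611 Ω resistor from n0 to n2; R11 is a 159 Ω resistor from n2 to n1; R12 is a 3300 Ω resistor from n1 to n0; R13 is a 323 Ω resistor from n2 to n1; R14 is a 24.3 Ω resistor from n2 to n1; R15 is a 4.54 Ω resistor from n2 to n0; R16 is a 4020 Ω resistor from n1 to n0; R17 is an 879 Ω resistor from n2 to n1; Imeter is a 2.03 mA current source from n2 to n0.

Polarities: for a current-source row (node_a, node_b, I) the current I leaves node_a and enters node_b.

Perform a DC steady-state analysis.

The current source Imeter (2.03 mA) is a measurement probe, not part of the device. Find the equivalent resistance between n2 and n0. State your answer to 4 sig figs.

Element admittances at DC:
  Y(R1) = 0.001639 S between n1,n0
  Y(R2) = 0.6757 S between n1,n2
  Y(R3) = 0.001410 S between n1,n2
  Y(R4) = 0.4049 S between n2,n0
  Y(R5) = 0.003413 S between n0,n2
  Y(R6) = 0.005814 S between n1,n0
  Y(R7) = 0.01071 S between n2,n1
  Y(R8) = 0.001326 S between n0,n2
  Y(R9) = 0.9615 S between n0,n2
  Y(R10) = 0.001637 S between n0,n2
  Y(R11) = 0.006289 S between n2,n1
  Y(R12) = 0.0003030 S between n1,n0
  Y(R13) = 0.003096 S between n2,n1
  Y(R14) = 0.04115 S between n2,n1
  Y(R15) = 0.2203 S between n2,n0
  Y(R16) = 0.0002488 S between n1,n0
  Y(R17) = 0.001138 S between n2,n1
  Imeter: injects 0.00203 A into n0 (from n2)
Assemble and solve the 2×2 MNA system:
  V(n1)=-0.001254  V(n2)=-0.001268

R_eq = 0.6246 Ω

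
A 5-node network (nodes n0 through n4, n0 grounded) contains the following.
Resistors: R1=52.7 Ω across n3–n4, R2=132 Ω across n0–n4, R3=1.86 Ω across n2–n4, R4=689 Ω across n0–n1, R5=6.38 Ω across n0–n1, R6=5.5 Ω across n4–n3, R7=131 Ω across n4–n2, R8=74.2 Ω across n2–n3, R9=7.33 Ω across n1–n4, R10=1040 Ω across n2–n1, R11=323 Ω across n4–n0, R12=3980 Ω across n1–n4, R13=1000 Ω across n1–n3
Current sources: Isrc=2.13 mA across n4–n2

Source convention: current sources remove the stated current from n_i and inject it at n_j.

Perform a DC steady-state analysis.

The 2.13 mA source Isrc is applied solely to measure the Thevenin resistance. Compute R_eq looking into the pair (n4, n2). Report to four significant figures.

Element admittances at DC:
  Y(R1) = 0.01898 S between n3,n4
  Y(R2) = 0.007576 S between n0,n4
  Y(R3) = 0.5376 S between n2,n4
  Y(R4) = 0.001451 S between n0,n1
  Y(R5) = 0.1567 S between n0,n1
  Y(R6) = 0.1818 S between n4,n3
  Y(R7) = 0.007634 S between n4,n2
  Y(R8) = 0.01348 S between n2,n3
  Y(R9) = 0.1364 S between n1,n4
  Y(R10) = 0.0009615 S between n2,n1
  Y(R11) = 0.003096 S between n4,n0
  Y(R12) = 0.0002513 S between n1,n4
  Y(R13) = 0.001000 S between n1,n3
  Isrc: injects 0.00213 A into n2 (from n4)
Assemble and solve the 4×4 MNA system:
  V(n1)=1.660e-06  V(n2)=0.003787  V(n3)=0.0002141  V(n4)=-2.460e-05

R_eq = 1.789 Ω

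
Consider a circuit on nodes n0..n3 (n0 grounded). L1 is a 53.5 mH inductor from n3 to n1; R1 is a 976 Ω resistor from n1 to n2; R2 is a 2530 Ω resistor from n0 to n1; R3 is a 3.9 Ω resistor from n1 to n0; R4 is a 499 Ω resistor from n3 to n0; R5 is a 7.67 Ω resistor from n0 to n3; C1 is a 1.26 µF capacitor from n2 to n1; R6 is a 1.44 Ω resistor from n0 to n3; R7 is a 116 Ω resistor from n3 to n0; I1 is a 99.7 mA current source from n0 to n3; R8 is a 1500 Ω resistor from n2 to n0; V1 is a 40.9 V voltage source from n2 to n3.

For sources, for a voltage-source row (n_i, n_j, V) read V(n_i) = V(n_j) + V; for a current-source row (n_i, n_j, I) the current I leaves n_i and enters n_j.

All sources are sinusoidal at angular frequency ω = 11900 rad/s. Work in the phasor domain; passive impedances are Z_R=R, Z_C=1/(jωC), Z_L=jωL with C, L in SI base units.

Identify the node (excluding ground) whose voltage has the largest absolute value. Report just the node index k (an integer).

MNA unknowns: 3 node voltages V₁..V_3 plus 1 source current (V1)
L1: Y=0.000-0.001571j on G[3,1]
R1: Y=0.001025+0.000j on G[1,2]
R2: Y=0.0003953+0.000j on G[0,1]
R3: Y=0.2564+0.000j on G[1,0]
R4: Y=0.002004+0.000j on G[3,0]
R5: Y=0.1304+0.000j on G[0,3]
C1: Y=0.000+0.01499j on G[2,1]
R6: Y=0.6944+0.000j on G[0,3]
R7: Y=0.008621+0.000j on G[3,0]
I1: z[0]−=0.0997, z[3]+=0.0997
R8: Y=0.0006667+0.000j on G[2,0]
V1: row V2−V3=40.9, i_V1 at 2,3
solve → V1=0.3230+2.358j, V2=40.89-0.7243j, V3=-0.01256-0.7243j
aux → i_V1=-0.1150-0.6046j

2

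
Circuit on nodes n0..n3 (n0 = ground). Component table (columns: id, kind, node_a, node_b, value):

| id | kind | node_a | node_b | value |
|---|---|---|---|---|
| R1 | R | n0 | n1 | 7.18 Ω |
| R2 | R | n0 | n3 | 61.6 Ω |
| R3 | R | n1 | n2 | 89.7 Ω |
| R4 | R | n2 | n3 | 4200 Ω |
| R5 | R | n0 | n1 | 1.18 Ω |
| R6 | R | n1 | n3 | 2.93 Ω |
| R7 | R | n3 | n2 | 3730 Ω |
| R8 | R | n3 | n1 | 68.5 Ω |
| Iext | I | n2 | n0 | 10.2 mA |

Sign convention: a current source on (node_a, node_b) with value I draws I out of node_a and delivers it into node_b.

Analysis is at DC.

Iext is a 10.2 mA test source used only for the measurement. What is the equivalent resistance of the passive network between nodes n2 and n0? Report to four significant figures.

R_eq = 86.80 Ω

MNA unknowns: 3 node voltages V₁..V_3
R1: Y=0.1393 on G[0,1]
R2: Y=0.01623 on G[0,3]
R3: Y=0.01115 on G[1,2]
R4: Y=0.0002381 on G[2,3]
R5: Y=0.8475 on G[0,1]
R6: Y=0.3413 on G[1,3]
R7: Y=0.0002681 on G[3,2]
R8: Y=0.01460 on G[3,1]
Iext: z[2]−=0.0102, z[0]+=0.0102
solve → V1=-0.01016, V2=-0.8854, V3=-0.01090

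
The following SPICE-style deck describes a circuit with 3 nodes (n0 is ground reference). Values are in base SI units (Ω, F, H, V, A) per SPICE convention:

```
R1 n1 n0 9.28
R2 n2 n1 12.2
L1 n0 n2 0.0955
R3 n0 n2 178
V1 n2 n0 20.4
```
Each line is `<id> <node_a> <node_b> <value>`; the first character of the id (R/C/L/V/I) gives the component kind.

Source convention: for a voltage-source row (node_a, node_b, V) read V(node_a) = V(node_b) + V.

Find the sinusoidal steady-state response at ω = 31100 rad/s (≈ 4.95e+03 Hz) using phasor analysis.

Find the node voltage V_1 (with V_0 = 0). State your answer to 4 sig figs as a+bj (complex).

Apply KCL at each of the 2 non-ground nodes and solve the resulting linear system.
Node n1: branches {R1, R2} → V_1 = 8.813+0.000j
Node n2: branches {R2, L1, R3, V1} → V_2 = 20.40+0.000j
Source currents: i(V1)=-1.064+0.006869j

8.813+0.000j V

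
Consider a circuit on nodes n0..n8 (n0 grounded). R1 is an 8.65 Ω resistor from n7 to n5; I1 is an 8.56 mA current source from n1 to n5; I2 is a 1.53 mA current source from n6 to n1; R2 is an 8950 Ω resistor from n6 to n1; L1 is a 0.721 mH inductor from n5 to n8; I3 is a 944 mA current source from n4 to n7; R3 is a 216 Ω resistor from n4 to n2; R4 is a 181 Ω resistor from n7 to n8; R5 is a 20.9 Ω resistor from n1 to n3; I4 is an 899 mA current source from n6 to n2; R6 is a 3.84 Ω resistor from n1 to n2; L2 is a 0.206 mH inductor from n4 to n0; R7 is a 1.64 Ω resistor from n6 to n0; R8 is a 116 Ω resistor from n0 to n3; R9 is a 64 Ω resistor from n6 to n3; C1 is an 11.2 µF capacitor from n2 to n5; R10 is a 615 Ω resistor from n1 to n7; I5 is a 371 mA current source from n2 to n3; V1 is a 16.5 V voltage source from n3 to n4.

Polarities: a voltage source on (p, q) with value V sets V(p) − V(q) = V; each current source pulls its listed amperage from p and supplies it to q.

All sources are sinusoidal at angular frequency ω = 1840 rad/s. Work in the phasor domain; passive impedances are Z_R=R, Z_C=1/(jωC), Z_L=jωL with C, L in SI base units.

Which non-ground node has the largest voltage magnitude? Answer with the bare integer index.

7

Element admittances at ω=1840 rad/s:
  Y(R1) = 0.1156+0.000j S between n7,n5
  I1: injects 0.00856 A into n5 (from n1)
  I2: injects 0.00153 A into n1 (from n6)
  Y(R2) = 0.0001117+0.000j S between n6,n1
  Y(L1) = 0.000-0.7538j S between n5,n8
  I3: injects 0.944 A into n7 (from n4)
  Y(R3) = 0.004630+0.000j S between n4,n2
  Y(R4) = 0.005525+0.000j S between n7,n8
  Y(R5) = 0.04785+0.000j S between n1,n3
  I4: injects 0.899 A into n2 (from n6)
  Y(R6) = 0.2604+0.000j S between n1,n2
  Y(L2) = 0.000-2.638j S between n4,n0
  Y(R7) = 0.6098+0.000j S between n6,n0
  Y(R8) = 0.008621+0.000j S between n0,n3
  Y(R9) = 0.01562+0.000j S between n6,n3
  Y(C1) = 0.000+0.02061j S between n2,n5
  Y(R10) = 0.001626+0.000j S between n1,n7
  I5: injects 0.371 A into n3 (from n2)
  V1: constraint V(n3)−V(n4) = 16.5
Assemble and solve the 9×9 MNA system:
  V(n1)=42.61+0.1576j  V(n2)=47.36+0.4286j  V(n3)=16.50+0.1818j  V(n4)=0.001650+0.1818j  V(n5)=50.84-44.55j  V(n6)=-1.020+0.004569j  V(n7)=58.42-43.95j  V(n8)=50.84-44.49j
  i(V1)=1.204-0.005496j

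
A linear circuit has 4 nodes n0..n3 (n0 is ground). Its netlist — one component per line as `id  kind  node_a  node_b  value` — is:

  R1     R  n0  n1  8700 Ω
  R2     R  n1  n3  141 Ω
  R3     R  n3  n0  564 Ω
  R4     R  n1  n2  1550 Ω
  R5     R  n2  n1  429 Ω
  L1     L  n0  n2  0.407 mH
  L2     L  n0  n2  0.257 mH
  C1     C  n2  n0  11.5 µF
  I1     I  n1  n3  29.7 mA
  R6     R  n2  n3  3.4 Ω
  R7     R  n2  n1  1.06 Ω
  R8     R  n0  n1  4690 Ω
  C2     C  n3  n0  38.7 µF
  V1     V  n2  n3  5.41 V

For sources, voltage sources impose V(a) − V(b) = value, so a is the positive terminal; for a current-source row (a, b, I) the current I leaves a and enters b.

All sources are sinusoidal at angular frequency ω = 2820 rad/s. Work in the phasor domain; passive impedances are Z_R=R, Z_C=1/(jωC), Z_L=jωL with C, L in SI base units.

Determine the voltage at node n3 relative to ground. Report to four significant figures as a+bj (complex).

-5.690+0.004837j V

Apply KCL at each of the 3 non-ground nodes and solve the resulting linear system.
Node n1: branches {R1, R2, R4, R5, I1, R7, R8} → V_1 = -0.3511+0.004835j
Node n2: branches {R4, R5, L1, L2, C1, R6, R7, V1} → V_2 = -0.2799+0.004837j
Node n3: branches {R2, R3, I1, R6, C2, V1} → V_3 = -5.690+0.004837j
Source currents: i(V1)=-1.669-0.6210j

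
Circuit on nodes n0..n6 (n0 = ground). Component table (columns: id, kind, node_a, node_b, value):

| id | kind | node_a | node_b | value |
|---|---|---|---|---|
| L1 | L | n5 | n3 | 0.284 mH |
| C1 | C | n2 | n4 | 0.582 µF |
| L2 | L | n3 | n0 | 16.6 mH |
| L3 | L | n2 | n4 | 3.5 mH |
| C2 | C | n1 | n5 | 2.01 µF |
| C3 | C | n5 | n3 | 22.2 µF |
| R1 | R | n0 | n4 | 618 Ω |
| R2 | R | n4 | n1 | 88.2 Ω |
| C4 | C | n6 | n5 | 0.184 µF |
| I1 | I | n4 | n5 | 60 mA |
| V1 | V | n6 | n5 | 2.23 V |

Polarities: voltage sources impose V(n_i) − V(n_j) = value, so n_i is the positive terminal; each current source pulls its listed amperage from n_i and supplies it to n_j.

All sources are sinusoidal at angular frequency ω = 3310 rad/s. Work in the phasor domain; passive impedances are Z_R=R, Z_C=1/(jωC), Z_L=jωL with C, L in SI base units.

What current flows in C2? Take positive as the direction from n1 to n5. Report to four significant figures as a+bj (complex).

-0.05096-0.01156j A

Apply KCL at each of the 6 non-ground nodes and solve the resulting linear system.
Node n1: branches {C2, R2} → V_1 = -1.091+8.166j
Node n2: branches {C1, L3} → V_2 = -5.586+7.146j
Node n3: branches {L1, L2, C3} → V_3 = 0.6353+0.4966j
Node n4: branches {C1, L3, R1, R2, I1} → V_4 = -5.586+7.146j
Node n5: branches {L1, C2, C3, C4, I1, V1} → V_5 = 0.6470+0.5058j
Node n6: branches {C4, V1} → V_6 = 2.877+0.5058j
Source currents: i(V1)=0.000-0.001358j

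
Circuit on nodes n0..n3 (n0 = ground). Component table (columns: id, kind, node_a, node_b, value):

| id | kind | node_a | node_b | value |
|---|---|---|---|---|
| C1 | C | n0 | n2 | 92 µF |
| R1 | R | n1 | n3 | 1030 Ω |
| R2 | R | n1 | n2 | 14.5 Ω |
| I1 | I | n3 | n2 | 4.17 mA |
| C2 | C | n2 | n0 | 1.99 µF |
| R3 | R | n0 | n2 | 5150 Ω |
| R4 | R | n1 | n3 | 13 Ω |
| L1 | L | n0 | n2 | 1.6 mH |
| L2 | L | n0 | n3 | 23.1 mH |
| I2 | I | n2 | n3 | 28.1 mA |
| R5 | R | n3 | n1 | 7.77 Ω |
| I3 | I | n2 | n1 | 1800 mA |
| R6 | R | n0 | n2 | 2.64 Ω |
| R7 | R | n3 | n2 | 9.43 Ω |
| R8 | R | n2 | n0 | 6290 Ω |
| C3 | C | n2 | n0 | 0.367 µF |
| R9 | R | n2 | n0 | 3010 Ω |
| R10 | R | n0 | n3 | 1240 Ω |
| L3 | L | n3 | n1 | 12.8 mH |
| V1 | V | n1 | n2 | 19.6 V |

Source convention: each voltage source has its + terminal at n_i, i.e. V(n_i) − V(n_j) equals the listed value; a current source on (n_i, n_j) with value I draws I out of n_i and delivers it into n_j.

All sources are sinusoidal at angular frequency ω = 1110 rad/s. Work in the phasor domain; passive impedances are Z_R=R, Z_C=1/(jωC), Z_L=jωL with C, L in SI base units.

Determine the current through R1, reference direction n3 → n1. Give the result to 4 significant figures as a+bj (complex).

Apply KCL at each of the 3 non-ground nodes and solve the resulting linear system.
Node n1: branches {R1, R2, R4, R5, I3, L3, V1} → V_1 = 18.95+0.4745j
Node n2: branches {C1, R2, I1, C2, R3, L1, I2, I3, R6, R7, R8, C3, R9, V1} → V_2 = -0.6509+0.4745j
Node n3: branches {R1, I1, R4, L2, I2, R5, R7, R10, L3} → V_3 = 12.28+0.5026j
Source currents: i(V1)=-0.9282+0.4754j

-0.006478+2.725e-05j A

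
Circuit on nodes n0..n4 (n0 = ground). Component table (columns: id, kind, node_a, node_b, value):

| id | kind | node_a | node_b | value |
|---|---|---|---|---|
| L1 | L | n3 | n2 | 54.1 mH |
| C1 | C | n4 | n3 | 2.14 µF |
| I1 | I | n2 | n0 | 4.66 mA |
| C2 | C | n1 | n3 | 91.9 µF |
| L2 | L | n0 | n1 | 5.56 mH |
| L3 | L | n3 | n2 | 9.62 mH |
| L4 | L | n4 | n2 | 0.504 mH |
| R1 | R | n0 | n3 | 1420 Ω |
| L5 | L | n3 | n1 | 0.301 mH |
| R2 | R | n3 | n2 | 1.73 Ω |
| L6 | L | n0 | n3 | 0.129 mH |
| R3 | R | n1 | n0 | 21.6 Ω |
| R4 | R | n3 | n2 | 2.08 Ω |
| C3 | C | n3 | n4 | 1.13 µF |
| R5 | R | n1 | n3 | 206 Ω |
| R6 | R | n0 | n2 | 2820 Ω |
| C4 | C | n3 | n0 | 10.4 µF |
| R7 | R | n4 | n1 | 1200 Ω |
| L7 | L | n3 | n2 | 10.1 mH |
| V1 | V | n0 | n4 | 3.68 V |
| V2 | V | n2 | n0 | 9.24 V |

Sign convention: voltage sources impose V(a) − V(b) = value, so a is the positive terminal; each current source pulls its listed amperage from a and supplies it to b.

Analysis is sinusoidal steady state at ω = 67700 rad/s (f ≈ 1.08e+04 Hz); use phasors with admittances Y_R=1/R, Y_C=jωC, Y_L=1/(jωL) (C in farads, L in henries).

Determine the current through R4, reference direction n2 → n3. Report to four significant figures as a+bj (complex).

Apply KCL at each of the 4 non-ground nodes and solve the resulting linear system.
Node n1: branches {C2, L2, L5, R3, R5, R7} → V_1 = 5.452-4.664j
Node n2: branches {L1, I1, L3, L4, R2, R4, R6, L7, V2} → V_2 = 9.240+0.000j
Node n3: branches {L1, C1, C2, L3, R1, L5, R2, L6, R4, C3, R5, C4, L7} → V_3 = 5.414-4.704j
Node n4: branches {C1, L4, C3, R7, V1} → V_4 = -3.680+0.000j
Source currents: i(V1)=-1.049-1.631j, i(V2)=-4.074-4.589j

1.839+2.261j A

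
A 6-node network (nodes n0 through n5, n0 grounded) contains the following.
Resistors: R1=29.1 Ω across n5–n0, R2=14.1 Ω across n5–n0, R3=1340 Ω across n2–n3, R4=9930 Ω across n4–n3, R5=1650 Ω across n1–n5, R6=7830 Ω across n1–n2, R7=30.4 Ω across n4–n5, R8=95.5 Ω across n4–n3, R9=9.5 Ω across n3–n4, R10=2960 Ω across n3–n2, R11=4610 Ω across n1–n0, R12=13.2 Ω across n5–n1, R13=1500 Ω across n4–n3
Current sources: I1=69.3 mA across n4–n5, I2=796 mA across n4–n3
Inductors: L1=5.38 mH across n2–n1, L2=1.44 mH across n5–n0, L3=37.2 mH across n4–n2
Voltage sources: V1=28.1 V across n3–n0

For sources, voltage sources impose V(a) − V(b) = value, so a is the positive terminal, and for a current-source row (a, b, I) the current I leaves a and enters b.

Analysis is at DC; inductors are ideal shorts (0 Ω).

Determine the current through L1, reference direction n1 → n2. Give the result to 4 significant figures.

-0.8226 A

Element admittances at DC:
  Y(R1) = 0.03436 S between n5,n0
  Y(R2) = 0.07092 S between n5,n0
  I1: injects 0.0693 A into n5 (from n4)
  L1: short n2↔n1 (DC inductor)
  Y(R3) = 0.0007463 S between n2,n3
  L2: short n5↔n0 (DC inductor)
  Y(R4) = 0.0001007 S between n4,n3
  L3: short n4↔n2 (DC inductor)
  Y(R5) = 0.0006061 S between n1,n5
  I2: injects 0.796 A into n3 (from n4)
  Y(R6) = 0.0001277 S between n1,n2
  Y(R7) = 0.03289 S between n4,n5
  Y(R8) = 0.01047 S between n4,n3
  Y(R9) = 0.1053 S between n3,n4
  Y(R10) = 0.0003378 S between n3,n2
  Y(R11) = 0.0002169 S between n1,n0
  Y(R12) = 0.07576 S between n5,n1
  Y(R13) = 0.0006667 S between n4,n3
  V1: constraint V(n3)−V(n0) = 28.1
Assemble and solve the 9×9 MNA system:
  V(n1)=10.74  V(n2)=10.74  V(n3)=28.10  V(n4)=10.74  V(n5)=0.000
  i(L1)=0.8226  i(L2)=1.243  i(L3)=0.8037  i(V1)=-1.245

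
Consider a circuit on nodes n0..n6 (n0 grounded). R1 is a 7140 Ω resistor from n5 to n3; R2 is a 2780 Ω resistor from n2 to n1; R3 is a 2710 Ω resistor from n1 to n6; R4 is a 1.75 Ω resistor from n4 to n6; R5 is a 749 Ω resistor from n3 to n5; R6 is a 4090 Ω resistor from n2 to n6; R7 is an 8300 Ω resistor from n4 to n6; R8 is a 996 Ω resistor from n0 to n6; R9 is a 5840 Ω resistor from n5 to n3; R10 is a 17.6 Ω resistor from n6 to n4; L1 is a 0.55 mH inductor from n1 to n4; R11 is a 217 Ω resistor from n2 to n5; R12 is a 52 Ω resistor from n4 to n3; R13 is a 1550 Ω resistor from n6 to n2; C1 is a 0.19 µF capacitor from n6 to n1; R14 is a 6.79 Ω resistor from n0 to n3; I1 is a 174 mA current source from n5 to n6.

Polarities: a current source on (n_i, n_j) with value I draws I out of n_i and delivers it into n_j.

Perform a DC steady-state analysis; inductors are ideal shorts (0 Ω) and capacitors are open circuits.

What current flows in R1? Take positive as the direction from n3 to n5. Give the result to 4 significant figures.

0.008988 A

Apply KCL at each of the 6 non-ground nodes and solve the resulting linear system.
Node n1: branches {R2, R3, L1, C1} → V_1 = 5.178
Node n2: branches {R2, R6, R11, R13} → V_2 = -49.38
Node n3: branches {R1, R5, R9, R12, R14} → V_3 = -0.03660
Node n4: branches {R4, R7, R10, L1, R12} → V_4 = 5.178
Node n5: branches {R1, R5, R9, R11, I1} → V_5 = -64.21
Node n6: branches {R3, R4, R6, R7, R8, R10, R13, C1, I1} → V_6 = 5.368
Source currents: i(L1)=-0.01956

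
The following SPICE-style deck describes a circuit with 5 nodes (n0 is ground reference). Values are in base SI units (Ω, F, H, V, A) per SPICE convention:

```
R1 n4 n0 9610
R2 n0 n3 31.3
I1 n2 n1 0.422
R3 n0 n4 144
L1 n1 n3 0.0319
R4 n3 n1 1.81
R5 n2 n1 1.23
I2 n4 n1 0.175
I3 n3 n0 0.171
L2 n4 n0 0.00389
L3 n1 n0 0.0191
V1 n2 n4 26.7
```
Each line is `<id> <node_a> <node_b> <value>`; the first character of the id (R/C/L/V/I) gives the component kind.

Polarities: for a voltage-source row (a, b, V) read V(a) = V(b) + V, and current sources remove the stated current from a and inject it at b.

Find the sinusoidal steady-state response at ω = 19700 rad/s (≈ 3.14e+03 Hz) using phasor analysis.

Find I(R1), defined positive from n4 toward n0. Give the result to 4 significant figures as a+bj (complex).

Element admittances at ω=19700 rad/s:
  Y(R1) = 0.0001041+0.000j S between n4,n0
  Y(R2) = 0.03195+0.000j S between n0,n3
  I1: injects 0.422 A into n1 (from n2)
  Y(R3) = 0.006944+0.000j S between n0,n4
  Y(L1) = 0.000-0.001591j S between n1,n3
  Y(R4) = 0.5525+0.000j S between n3,n1
  Y(R5) = 0.8130+0.000j S between n2,n1
  I2: injects 0.175 A into n1 (from n4)
  I3: injects 0.171 A into n0 (from n3)
  Y(L2) = 0.000-0.01305j S between n4,n0
  Y(L3) = 0.000-0.002658j S between n1,n0
  V1: constraint V(n2)−V(n4) = 26.7
Assemble and solve the 5×5 MNA system:
  V(n1)=4.139-7.693j  V(n2)=3.732-7.992j  V(n3)=3.619-7.274j  V(n4)=-22.97-7.992j
  i(V1)=-0.09118+0.2434j

-0.002390-0.0008316j A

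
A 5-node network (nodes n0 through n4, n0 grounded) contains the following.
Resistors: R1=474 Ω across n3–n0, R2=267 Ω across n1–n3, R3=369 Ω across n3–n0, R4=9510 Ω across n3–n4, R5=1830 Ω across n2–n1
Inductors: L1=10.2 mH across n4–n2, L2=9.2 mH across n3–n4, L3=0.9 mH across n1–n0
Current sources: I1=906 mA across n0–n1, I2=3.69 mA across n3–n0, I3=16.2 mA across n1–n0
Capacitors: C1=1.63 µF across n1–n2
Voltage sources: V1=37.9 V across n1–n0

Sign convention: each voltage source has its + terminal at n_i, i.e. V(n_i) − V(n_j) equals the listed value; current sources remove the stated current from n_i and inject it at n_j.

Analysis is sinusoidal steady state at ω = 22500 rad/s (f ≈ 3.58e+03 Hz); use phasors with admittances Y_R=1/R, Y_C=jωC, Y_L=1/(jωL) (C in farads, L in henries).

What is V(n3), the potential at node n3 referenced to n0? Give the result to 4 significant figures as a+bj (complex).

Apply KCL at each of the 4 non-ground nodes and solve the resulting linear system.
Node n1: branches {R2, I1, C1, L3, R5, I3, V1} → V_1 = 37.90+0.000j
Node n2: branches {L1, C1, R5} → V_2 = 39.23+0.4159j
Node n3: branches {R1, L2, R2, R3, R4, I2} → V_3 = 17.84-5.704j
Node n4: branches {L1, L2, R4} → V_4 = 28.01-2.918j
Source currents: i(V1)=0.8001+1.899j

17.84-5.704j V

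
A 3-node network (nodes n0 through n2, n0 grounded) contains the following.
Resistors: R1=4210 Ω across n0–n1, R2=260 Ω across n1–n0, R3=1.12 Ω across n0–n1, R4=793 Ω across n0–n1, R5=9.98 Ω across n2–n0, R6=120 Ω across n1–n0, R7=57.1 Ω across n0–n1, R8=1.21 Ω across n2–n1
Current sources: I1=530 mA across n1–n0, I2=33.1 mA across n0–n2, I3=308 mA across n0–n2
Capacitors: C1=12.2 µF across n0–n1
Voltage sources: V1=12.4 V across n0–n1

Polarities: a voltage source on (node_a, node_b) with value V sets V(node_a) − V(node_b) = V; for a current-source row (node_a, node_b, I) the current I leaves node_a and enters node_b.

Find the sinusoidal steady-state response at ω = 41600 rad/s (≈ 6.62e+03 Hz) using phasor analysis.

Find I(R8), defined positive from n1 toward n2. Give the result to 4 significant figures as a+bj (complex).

-1.412+0.000j A

Element admittances at ω=41600 rad/s:
  Y(R1) = 0.0002375+0.000j S between n0,n1
  Y(R2) = 0.003846+0.000j S between n1,n0
  Y(R3) = 0.8929+0.000j S between n0,n1
  I1: injects 0.53 A into n0 (from n1)
  I2: injects 0.0331 A into n2 (from n0)
  Y(R4) = 0.001261+0.000j S between n0,n1
  Y(R5) = 0.1002+0.000j S between n2,n0
  Y(R6) = 0.008333+0.000j S between n1,n0
  Y(R7) = 0.01751+0.000j S between n0,n1
  Y(C1) = 0.000+0.5075j S between n0,n1
  I3: injects 0.308 A into n2 (from n0)
  Y(R8) = 0.8264+0.000j S between n2,n1
  V1: constraint V(n0)−V(n1) = 12.4
Assemble and solve the 3×3 MNA system:
  V(n1)=-12.40+0.000j  V(n2)=-10.69+0.000j
  i(V1)=-12.34-6.293j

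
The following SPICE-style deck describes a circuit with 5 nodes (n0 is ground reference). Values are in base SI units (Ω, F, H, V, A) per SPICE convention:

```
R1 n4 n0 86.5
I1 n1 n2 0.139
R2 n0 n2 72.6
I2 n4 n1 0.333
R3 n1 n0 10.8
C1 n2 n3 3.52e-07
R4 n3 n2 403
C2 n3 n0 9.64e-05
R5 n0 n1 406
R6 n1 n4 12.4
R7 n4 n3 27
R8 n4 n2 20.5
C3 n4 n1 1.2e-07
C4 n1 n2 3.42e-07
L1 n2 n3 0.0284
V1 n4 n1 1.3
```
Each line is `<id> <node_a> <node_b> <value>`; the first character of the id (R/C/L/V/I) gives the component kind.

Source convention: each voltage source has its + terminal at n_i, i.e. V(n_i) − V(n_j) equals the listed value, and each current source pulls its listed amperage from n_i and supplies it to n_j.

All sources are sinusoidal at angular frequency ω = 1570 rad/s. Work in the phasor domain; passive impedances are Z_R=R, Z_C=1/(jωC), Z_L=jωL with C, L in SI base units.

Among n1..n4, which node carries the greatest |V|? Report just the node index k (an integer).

Element admittances at ω=1570 rad/s:
  Y(R1) = 0.01156+0.000j S between n4,n0
  I1: injects 0.139 A into n2 (from n1)
  Y(R2) = 0.01377+0.000j S between n0,n2
  I2: injects 0.333 A into n1 (from n4)
  Y(R3) = 0.09259+0.000j S between n1,n0
  Y(C1) = 0.000+0.0005526j S between n2,n3
  Y(R4) = 0.002481+0.000j S between n3,n2
  Y(C2) = 0.000+0.1513j S between n3,n0
  Y(R5) = 0.002463+0.000j S between n0,n1
  Y(R6) = 0.08065+0.000j S between n1,n4
  Y(R7) = 0.03704+0.000j S between n4,n3
  Y(R8) = 0.04878+0.000j S between n4,n2
  Y(C3) = 0.000+0.0001884j S between n4,n1
  Y(C4) = 0.000+0.0005369j S between n1,n2
  Y(L1) = 0.000-0.02243j S between n2,n3
  V1: constraint V(n4)−V(n1) = 1.3
Assemble and solve the 5×5 MNA system:
  V(n1)=-0.8989+0.1498j  V(n2)=2.043+0.8226j  V(n3)=-0.1804-0.3480j  V(n4)=0.4011+0.1498j
  i(V1)=-0.3839+0.01241j

2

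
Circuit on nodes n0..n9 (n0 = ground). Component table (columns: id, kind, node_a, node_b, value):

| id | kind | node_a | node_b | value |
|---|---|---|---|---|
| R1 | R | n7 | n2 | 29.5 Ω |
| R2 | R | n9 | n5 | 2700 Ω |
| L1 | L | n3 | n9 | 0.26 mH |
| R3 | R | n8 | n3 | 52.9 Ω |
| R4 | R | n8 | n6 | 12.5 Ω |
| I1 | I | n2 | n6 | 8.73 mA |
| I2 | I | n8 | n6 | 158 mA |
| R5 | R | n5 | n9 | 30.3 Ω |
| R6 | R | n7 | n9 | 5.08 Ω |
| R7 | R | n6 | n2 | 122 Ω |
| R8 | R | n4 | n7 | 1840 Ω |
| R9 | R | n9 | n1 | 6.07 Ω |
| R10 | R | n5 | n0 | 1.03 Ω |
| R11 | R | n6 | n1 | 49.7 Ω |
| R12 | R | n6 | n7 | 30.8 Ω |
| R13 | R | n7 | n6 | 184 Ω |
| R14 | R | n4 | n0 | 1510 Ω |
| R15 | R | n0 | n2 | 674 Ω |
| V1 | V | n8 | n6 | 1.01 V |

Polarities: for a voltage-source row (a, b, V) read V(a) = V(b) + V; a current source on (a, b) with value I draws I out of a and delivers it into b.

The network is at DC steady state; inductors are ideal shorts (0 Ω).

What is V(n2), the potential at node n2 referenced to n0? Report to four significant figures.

-0.2694 V

MNA unknowns: 9 node voltages V₁..V_9 plus 2 source currents (L1, V1)
R1: Y=0.03390 on G[7,2]
R2: Y=0.0003704 on G[9,5]
L1: row V3−V9=0, i_L1 at 3,9
R3: Y=0.01890 on G[8,3]
R4: Y=0.08000 on G[8,6]
I1: z[2]−=0.00873, z[6]+=0.00873
I2: z[8]−=0.158, z[6]+=0.158
R5: Y=0.03300 on G[5,9]
R6: Y=0.1969 on G[7,9]
R7: Y=0.008197 on G[6,2]
R8: Y=0.0005435 on G[4,7]
R9: Y=0.1647 on G[9,1]
R10: Y=0.9709 on G[5,0]
R11: Y=0.02012 on G[6,1]
R12: Y=0.03247 on G[6,7]
R13: Y=0.005435 on G[7,6]
R14: Y=0.0006623 on G[4,0]
R15: Y=0.001484 on G[0,2]
V1: row V8−V6=1.01, i_V1 at 8,6
solve → V1=-0.006838, V2=-0.2694, V3=0.01284, V4=-0.02174, V5=0.0004266, V6=-0.1679, V7=-0.04823, V8=0.8421, V9=0.01284
aux → i_L1=0.01568, i_V1=-0.2545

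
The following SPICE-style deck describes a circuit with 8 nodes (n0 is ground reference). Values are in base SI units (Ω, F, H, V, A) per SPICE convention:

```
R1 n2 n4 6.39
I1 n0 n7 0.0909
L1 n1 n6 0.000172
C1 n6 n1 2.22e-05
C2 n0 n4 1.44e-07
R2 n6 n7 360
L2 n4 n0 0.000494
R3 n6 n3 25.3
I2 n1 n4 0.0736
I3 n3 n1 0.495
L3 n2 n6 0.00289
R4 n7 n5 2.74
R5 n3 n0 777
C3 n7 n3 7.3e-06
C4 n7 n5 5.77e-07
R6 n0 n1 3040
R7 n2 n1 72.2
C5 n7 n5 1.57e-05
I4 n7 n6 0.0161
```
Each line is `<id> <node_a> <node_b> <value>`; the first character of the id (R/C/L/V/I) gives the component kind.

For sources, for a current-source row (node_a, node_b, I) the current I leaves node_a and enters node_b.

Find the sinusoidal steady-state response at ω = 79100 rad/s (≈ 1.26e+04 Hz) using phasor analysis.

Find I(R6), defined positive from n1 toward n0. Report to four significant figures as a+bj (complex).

Apply KCL at each of the 7 non-ground nodes and solve the resulting linear system.
Node n1: branches {L1, C1, I2, I3, R6, R7} → V_1 = 2.750+6.691j
Node n2: branches {R1, L3, R7} → V_2 = 0.9272+6.900j
Node n3: branches {R3, I3, R5, C3} → V_3 = -6.971+6.732j
Node n4: branches {R1, C2, L2, I2} → V_4 = 0.7651+6.969j
Node n5: branches {R4, C4, C5} → V_5 = -6.969+6.556j
Node n6: branches {L1, C1, R2, R3, L3, I4} → V_6 = 2.750+6.926j
Node n7: branches {I1, R2, R4, C3, C4, C5, I4} → V_7 = -6.969+6.556j

0.0009048+0.002201j A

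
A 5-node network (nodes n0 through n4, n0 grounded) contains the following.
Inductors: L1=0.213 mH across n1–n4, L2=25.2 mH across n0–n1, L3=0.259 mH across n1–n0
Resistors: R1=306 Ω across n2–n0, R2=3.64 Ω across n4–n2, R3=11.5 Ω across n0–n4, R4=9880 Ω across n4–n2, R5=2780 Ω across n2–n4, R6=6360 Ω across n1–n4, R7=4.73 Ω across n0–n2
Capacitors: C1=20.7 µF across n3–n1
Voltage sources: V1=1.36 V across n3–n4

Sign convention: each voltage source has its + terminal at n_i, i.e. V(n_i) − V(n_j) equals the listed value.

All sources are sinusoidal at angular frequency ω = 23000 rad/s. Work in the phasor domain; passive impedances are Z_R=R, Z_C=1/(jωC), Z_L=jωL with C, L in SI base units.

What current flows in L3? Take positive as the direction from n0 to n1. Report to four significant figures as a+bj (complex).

-0.4035+0.1855j A

Apply KCL at each of the 4 non-ground nodes and solve the resulting linear system.
Node n1: branches {L1, L2, L3, C1, R6} → V_1 = 1.105+2.403j
Node n2: branches {R1, R2, R4, R5, R7} → V_2 = -1.103+0.5072j
Node n3: branches {C1, V1} → V_3 = -0.6038+0.9030j
Node n4: branches {L1, R2, R3, R4, R5, R6, V1} → V_4 = -1.964+0.9030j
Source currents: i(V1)=-0.7144+0.8136j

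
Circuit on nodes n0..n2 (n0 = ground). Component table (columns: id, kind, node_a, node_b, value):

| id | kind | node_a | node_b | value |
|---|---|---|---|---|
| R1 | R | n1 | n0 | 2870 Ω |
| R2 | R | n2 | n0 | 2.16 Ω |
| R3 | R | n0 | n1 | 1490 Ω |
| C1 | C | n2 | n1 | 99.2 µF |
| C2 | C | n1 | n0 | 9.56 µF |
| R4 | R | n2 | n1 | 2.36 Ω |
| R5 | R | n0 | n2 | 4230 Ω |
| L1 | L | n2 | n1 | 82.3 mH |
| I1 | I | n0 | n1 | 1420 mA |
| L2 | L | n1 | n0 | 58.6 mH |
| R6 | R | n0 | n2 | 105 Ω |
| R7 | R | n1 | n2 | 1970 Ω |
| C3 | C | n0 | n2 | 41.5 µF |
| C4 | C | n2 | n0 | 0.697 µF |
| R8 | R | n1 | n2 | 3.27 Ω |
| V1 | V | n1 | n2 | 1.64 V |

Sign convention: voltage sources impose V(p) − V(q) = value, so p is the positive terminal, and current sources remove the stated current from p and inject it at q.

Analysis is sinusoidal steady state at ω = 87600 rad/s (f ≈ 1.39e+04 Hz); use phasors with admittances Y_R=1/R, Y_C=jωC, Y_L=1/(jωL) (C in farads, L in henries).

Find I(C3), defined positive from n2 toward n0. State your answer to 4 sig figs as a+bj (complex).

MNA unknowns: 2 node voltages V₁..V_2 plus 1 source current (V1)
R1: Y=0.0003484+0.000j on G[1,0]
R2: Y=0.4630+0.000j on G[2,0]
R3: Y=0.0006711+0.000j on G[0,1]
C1: Y=0.000+8.690j on G[2,1]
C2: Y=0.000+0.8375j on G[1,0]
R4: Y=0.4237+0.000j on G[2,1]
R5: Y=0.0002364+0.000j on G[0,2]
L1: Y=0.000-0.0001387j on G[2,1]
I1: z[0]−=1.42, z[1]+=1.42
L2: Y=0.000-0.0001948j on G[1,0]
R6: Y=0.009524+0.000j on G[0,2]
R7: Y=0.0005076+0.000j on G[1,2]
C3: Y=0.000+3.635j on G[0,2]
C4: Y=0.000+0.06106j on G[2,0]
R8: Y=0.3058+0.000j on G[1,2]
V1: row V1−V2=1.64, i_V1 at 1,2
solve → V1=1.373-0.3408j, V2=-0.2673-0.3408j
aux → i_V1=-0.06399-15.40j

1.239-0.9716j A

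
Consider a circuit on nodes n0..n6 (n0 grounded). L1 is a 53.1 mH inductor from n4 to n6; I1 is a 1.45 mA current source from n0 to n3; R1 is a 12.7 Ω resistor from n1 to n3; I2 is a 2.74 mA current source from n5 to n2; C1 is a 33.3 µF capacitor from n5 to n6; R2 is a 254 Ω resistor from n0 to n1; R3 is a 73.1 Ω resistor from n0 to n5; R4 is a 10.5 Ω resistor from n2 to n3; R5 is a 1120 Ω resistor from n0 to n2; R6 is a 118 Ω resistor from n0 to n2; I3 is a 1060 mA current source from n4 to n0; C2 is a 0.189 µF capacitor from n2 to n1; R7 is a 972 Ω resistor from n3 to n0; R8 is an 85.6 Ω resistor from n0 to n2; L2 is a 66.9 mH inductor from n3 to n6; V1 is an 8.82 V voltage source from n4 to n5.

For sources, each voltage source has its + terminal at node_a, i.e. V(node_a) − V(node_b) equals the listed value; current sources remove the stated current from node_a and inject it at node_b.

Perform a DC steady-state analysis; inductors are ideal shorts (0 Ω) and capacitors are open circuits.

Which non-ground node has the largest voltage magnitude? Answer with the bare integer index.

5

MNA unknowns: 6 node voltages V₁..V_6 plus 3 source currents (L1, L2, V1)
L1: row V4−V6=0, i_L1 at 4,6
I1: z[0]−=0.00145, z[3]+=0.00145
R1: Y=0.07874 on G[1,3]
I2: z[5]−=0.00274, z[2]+=0.00274
C1: Y=0.000 on G[5,6]
R2: Y=0.003937 on G[0,1]
R3: Y=0.01368 on G[0,5]
R4: Y=0.09524 on G[2,3]
R5: Y=0.0008929 on G[0,2]
R6: Y=0.008475 on G[0,2]
I3: z[4]−=1.06, z[0]+=1.06
C2: Y=0.000 on G[2,1]
R7: Y=0.001029 on G[3,0]
R8: Y=0.01168 on G[0,2]
L2: row V3−V6=0, i_L2 at 3,6
V1: row V4−V5=8.82, i_V1 at 4,5
solve → V1=-25.04, V2=-21.51, V3=-26.29, V4=-26.29, V5=-35.11, V6=-26.29
aux → i_L1=-0.5825, i_L2=0.5825, i_V1=-0.4775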